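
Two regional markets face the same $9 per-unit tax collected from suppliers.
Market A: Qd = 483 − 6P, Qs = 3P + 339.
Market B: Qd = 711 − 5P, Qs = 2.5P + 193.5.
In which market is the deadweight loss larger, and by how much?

Market A: pre-tax P* = $16, Q* = 387; post-tax Q = 369; deadweight loss = $81.
Market B: pre-tax P* = $69, Q* = 366; post-tax Q = 351; deadweight loss = $67.5.
Difference: $81 vs $67.5 → market A is larger by $13.5.

Market A, by $13.5.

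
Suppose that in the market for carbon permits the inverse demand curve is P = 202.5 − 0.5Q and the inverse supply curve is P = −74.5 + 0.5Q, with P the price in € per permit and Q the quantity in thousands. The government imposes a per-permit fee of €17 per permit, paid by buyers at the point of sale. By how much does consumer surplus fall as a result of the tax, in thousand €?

Inverting to Q(P) form: Qd = 405 − 2P; Qs = 2P + 149.
Without the tax, 405 − 2P = 2P + 149 gives 4P = 256, so P* = €64 and Q* = 277.
With the tax collected from buyers, demand (in seller-price terms) shifts: Qd = 405 − 2(P + 17).
Solving gives Q = 260 with buyers paying €72.5 and sellers receiving €55.5 (the €17 wedge).
ΔCS is the trapezoid between Q = 260 and Q = 277 of height €8.5: ½ · (277 + 260) · 8.5 = €2282.25.

Consumer surplus falls by €2282.25 thousand.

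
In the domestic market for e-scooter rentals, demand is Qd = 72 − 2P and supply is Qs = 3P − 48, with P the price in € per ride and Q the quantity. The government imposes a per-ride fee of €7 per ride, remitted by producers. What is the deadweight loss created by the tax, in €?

Deadweight loss = €29.4.

Without the tax, 72 − 2P = 3P − 48 gives 5P = 120, so P* = €24 and Q* = 24.
With the tax collected from producers, supply shifts: Qs = 3(P − 7) − 48.
New equilibrium: consumers pay €28.2, producers receive €21.2, Q = 15.6. (Wedge: Pb − Ps = 7.)
Quantity falls by |ΔQ| = |24 − 15.6| = 8.4.
DWL = ½ · t · |ΔQ| = ½ · 7 · 8.4 = €29.4.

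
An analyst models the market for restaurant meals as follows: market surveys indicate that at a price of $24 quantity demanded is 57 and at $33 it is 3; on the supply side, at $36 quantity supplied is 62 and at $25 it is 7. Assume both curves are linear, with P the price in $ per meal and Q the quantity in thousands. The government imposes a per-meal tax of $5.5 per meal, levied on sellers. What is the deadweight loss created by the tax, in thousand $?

Deadweight loss = $41.25 thousand.

Demand slope: (3 − 57)/(33 − 24) = -6, so Qd = 201 − 6P.
Supply slope: (7 − 62)/(25 − 36) = 5, so Qs = 5P − 118.
Without the tax, 201 − 6P = 5P − 118 gives 11P = 319, so P* = $29 and Q* = 27.
With the tax collected from sellers, supply shifts: Qs = 5(P − 5.5) − 118.
Solving gives Q = 12 with buyers paying $31.5 and sellers receiving $26 (the $5.5 wedge).
Quantity falls by |ΔQ| = |27 − 12| = 15.
DWL = ½ · t · |ΔQ| = ½ · 5.5 · 15 = $41.25.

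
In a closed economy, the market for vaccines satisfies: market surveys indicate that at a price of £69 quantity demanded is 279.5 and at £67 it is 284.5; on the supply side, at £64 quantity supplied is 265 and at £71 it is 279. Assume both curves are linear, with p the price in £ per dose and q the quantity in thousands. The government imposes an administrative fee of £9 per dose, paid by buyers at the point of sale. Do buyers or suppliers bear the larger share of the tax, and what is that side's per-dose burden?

Demand slope: (284.5 − 279.5)/(67 − 69) = -2.5, so qd = 452 − 2.5p.
Supply slope: (279 − 265)/(71 − 64) = 2, so qs = 2p + 137.
Without the tax, 452 − 2.5p = 2p + 137 gives 4.5p = 315, so p* = £70 and q* = 277.
With the tax collected from buyers, demand (in seller-price terms) shifts: qd = 452 − 2.5(p + 9).
Solving gives q = 267 with buyers paying £74 and suppliers receiving £65 (the £9 wedge).
Per-dose burden: buyers £4, suppliers £5.
Suppliers take the larger share because supply is less price-elastic here (demand slope 2.5 vs supply slope 2).
The less price-elastic side of the market bears the larger share of a per-unit tax.

Suppliers bear the larger share: £5 per dose.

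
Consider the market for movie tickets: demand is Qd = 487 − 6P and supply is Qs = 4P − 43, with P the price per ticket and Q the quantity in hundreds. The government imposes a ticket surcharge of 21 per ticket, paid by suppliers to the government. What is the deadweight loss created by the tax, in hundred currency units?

Without the tax, 487 − 6P = 4P − 43 gives 10P = 530, so P* = 53 and Q* = 169.
With the tax collected from suppliers, supply shifts: Qs = 4(P − 21) − 43.
New equilibrium: consumers pay 61.4, suppliers receive 40.4, Q = 118.6. (Wedge: Pb − Ps = 21.)
Quantity falls by |ΔQ| = |169 − 118.6| = 50.4.
DWL = ½ · t · |ΔQ| = ½ · 21 · 50.4 = 529.2.

Deadweight loss = 529.2 hundred.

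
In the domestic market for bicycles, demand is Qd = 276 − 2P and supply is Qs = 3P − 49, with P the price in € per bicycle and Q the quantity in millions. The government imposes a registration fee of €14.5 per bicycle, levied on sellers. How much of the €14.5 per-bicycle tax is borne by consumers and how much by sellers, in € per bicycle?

Before the tax: set 276 − 2P = 3P − 49 → P* = €65, Q* = 146.
With the tax collected from sellers, supply shifts: Qs = 3(P − 14.5) − 49.
Solving gives Q = 128.6 with consumers paying €73.7 and sellers receiving €59.2 (the €14.5 wedge).
Burden on consumers: €8.7; on sellers: €5.8. (They sum to €14.5.)
The less price-elastic side of the market bears the larger share of a per-unit tax.

Consumers bear €8.7 per bicycle; sellers bear €5.8 per bicycle.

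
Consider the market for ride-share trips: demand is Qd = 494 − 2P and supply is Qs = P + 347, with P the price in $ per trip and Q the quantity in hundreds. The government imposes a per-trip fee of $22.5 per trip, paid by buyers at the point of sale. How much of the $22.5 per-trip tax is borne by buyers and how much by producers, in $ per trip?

Buyers bear $7.5 per trip; producers bear $15 per trip.

Without the tax, 494 − 2P = P + 347 gives 3P = 147, so P* = $49 and Q* = 396.
With the tax collected from buyers, demand (in seller-price terms) shifts: Qd = 494 − 2(P + 22.5).
New equilibrium: buyers pay $56.5, producers receive $34, Q = 381. (Wedge: Pb − Ps = 22.5.)
Burden on buyers: $7.5; on producers: $15. (They sum to $22.5.)
The less price-elastic side of the market bears the larger share of a per-unit tax.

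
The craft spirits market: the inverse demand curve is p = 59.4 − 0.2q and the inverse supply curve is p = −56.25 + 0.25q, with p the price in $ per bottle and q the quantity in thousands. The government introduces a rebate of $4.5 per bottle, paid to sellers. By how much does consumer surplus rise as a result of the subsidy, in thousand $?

Consumer surplus rises by $524 thousand.

Inverting to q(p) form: qd = 297 − 5p; qs = 4p + 225.
Without the subsidy, 297 − 5p = 4p + 225 gives 9p = 72, so p* = $8 and q* = 257.
With a per-unit subsidy paid to sellers, each receives p + 4.5 per unit sold, so supply becomes qs = 4(p + 4.5) + 225.
New equilibrium: consumers pay $6, sellers receive $10.5, q = 267. (Wedge: pb − ps = −4.5.)
ΔCS is the trapezoid between Q = 267 and Q = 257 of height $2: ½ · (257 + 267) · 2 = $524.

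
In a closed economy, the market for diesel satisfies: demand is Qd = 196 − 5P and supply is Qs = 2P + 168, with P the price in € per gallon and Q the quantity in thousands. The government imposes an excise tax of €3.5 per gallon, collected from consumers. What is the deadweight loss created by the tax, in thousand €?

Before the tax: set 196 − 5P = 2P + 168 → P* = €4, Q* = 176.
With the tax collected from consumers, demand (in seller-price terms) shifts: Qd = 196 − 5(P + 3.5).
Solving gives Q = 171 with consumers paying €5 and producers receiving €1.5 (the €3.5 wedge).
Quantity falls by |ΔQ| = |176 − 171| = 5.
DWL = ½ · t · |ΔQ| = ½ · 3.5 · 5 = €8.75.

Deadweight loss = €8.75 thousand.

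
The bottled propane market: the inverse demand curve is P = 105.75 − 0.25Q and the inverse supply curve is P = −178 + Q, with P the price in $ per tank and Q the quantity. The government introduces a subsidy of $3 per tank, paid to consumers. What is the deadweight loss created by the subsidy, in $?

Deadweight loss = $3.6.

Rewrite in direct form: Qd = 423 − 4P and Qs = P + 178.
Before the subsidy: set 423 − 4P = P + 178 → P* = $49, Q* = 227.
With a per-unit subsidy paid to consumers, each effectively pays P − 3, so demand becomes Qd = 423 − 4(P − 3).
New equilibrium: consumers pay $48.4, sellers receive $51.4, Q = 229.4. (Wedge: Pb − Ps = −3.)
Quantity rises by |ΔQ| = |227 − 229.4| = 2.4.
DWL = ½ · t · |ΔQ| = ½ · 3 · 2.4 = $3.6.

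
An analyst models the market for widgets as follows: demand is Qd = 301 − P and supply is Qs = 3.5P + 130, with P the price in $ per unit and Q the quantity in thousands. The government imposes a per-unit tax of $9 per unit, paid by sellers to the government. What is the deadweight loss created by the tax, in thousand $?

Before the tax: set 301 − P = 3.5P + 130 → P* = $38, Q* = 263.
With the tax collected from sellers, supply shifts: Qs = 3.5(P − 9) + 130.
New equilibrium: buyers pay $45, sellers receive $36, Q = 256. (Wedge: Pb − Ps = 9.)
Quantity falls by |ΔQ| = |263 − 256| = 7.
DWL = ½ · t · |ΔQ| = ½ · 9 · 7 = $31.5.

Deadweight loss = $31.5 thousand.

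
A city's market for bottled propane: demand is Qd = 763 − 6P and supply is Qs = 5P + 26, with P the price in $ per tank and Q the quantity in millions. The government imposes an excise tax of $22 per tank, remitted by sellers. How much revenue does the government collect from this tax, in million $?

Without the tax, 763 − 6P = 5P + 26 gives 11P = 737, so P* = $67 and Q* = 361.
With the tax collected from sellers, supply shifts: Qs = 5(P − 22) + 26.
Solving gives Q = 301 with buyers paying $77 and sellers receiving $55 (the $22 wedge).
Revenue = t · Q = 22 · 301 = $6622.

Tax revenue = $6622 million.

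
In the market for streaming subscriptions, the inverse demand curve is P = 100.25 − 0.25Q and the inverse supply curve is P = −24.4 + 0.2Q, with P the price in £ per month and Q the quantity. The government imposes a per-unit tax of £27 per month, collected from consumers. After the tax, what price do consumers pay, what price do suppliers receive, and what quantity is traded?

Rewrite in direct form: Qd = 401 − 4P and Qs = 5P + 122.
Without the tax, 401 − 4P = 5P + 122 gives 9P = 279, so P* = £31 and Q* = 277.
With the tax collected from consumers, demand (in seller-price terms) shifts: Qd = 401 − 4(P + 27).
New equilibrium: consumers pay £46, suppliers receive £19, Q = 217. (Wedge: Pb − Ps = 27.)

Consumers pay £46; suppliers receive £19; quantity = 217.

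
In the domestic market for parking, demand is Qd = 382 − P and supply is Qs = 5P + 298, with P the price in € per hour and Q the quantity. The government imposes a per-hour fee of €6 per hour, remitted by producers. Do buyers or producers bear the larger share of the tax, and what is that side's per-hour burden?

Buyers bear the larger share: €5 per hour.

Without the tax, 382 − P = 5P + 298 gives 6P = 84, so P* = €14 and Q* = 368.
With the tax collected from producers, supply shifts: Qs = 5(P − 6) + 298.
Solving gives Q = 363 with buyers paying €19 and producers receiving €13 (the €6 wedge).
Per-hour burden: buyers €5, producers €1.
Buyers take the larger share because demand is less price-elastic here (demand slope 1 vs supply slope 5).
The less price-elastic side of the market bears the larger share of a per-unit tax.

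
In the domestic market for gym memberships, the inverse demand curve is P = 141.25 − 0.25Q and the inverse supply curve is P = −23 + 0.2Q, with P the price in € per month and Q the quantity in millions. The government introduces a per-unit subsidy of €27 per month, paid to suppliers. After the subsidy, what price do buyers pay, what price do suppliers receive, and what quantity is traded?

Buyers pay €35; suppliers receive €62; quantity = 425.

Rewrite in direct form: Qd = 565 − 4P and Qs = 5P + 115.
Before the subsidy: set 565 − 4P = 5P + 115 → P* = €50, Q* = 365.
With a per-unit subsidy paid to suppliers, each receives P + 27 per unit sold, so supply becomes Qs = 5(P + 27) + 115.
Solving gives Q = 425 with buyers paying €35 and suppliers receiving €62 (the €27 wedge).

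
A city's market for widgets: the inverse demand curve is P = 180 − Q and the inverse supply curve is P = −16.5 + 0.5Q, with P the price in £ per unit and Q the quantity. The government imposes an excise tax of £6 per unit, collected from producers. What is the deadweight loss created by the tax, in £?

Inverting to Q(P) form: Qd = 180 − P; Qs = 2P + 33.
Before the tax: set 180 − P = 2P + 33 → P* = £49, Q* = 131.
With the tax collected from producers, supply shifts: Qs = 2(P − 6) + 33.
New equilibrium: consumers pay £53, producers receive £47, Q = 127. (Wedge: Pb − Ps = 6.)
Quantity falls by |ΔQ| = |131 − 127| = 4.
DWL = ½ · t · |ΔQ| = ½ · 6 · 4 = £12.

Deadweight loss = £12.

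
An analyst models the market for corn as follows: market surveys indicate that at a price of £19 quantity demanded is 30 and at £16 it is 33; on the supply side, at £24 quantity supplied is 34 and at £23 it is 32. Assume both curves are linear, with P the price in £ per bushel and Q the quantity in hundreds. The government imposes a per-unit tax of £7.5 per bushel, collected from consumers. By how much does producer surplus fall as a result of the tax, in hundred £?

Demand slope: (33 − 30)/(16 − 19) = -1, so Qd = 49 − P.
Supply slope: (32 − 34)/(23 − 24) = 2, so Qs = 2P − 14.
Without the tax, 49 − P = 2P − 14 gives 3P = 63, so P* = £21 and Q* = 28.
With the tax collected from consumers, demand (in seller-price terms) shifts: Qd = 49 − (P + 7.5).
Solving gives Q = 23 with consumers paying £26 and sellers receiving £18.5 (the £7.5 wedge).
ΔPS is the trapezoid between Q = 23 and Q = 28 of height £2.5: ½ · (28 + 23) · 2.5 = £63.75.

Producer surplus falls by £63.75 hundred.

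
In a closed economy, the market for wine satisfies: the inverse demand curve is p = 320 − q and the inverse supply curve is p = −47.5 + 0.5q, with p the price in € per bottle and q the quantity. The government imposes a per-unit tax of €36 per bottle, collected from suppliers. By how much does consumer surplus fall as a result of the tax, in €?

Consumer surplus falls by €5592.

Inverting to q(p) form: qd = 320 − p; qs = 2p + 95.
Before the tax: set 320 − p = 2p + 95 → p* = €75, q* = 245.
With the tax collected from suppliers, supply shifts: qs = 2(p − 36) + 95.
New equilibrium: buyers pay €99, suppliers receive €63, q = 221. (Wedge: pb − ps = 36.)
ΔCS is the trapezoid between Q = 221 and Q = 245 of height €24: ½ · (245 + 221) · 24 = €5592.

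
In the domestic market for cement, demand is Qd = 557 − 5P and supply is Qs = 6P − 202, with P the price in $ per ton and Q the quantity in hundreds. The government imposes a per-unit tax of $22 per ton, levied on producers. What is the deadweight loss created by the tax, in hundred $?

Before the tax: set 557 − 5P = 6P − 202 → P* = $69, Q* = 212.
With the tax collected from producers, supply shifts: Qs = 6(P − 22) − 202.
Solving gives Q = 152 with buyers paying $81 and producers receiving $59 (the $22 wedge).
Quantity falls by |ΔQ| = |212 − 152| = 60.
DWL = ½ · t · |ΔQ| = ½ · 22 · 60 = $660.

Deadweight loss = $660 hundred.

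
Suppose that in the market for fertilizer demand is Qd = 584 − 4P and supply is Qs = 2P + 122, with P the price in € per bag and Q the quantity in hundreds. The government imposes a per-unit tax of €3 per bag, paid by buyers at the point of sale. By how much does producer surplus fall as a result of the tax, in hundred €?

Producer surplus falls by €548 hundred.

Without the tax, 584 − 4P = 2P + 122 gives 6P = 462, so P* = €77 and Q* = 276.
With the tax collected from buyers, demand (in seller-price terms) shifts: Qd = 584 − 4(P + 3).
New equilibrium: buyers pay €78, suppliers receive €75, Q = 272. (Wedge: Pb − Ps = 3.)
ΔPS is the trapezoid between Q = 272 and Q = 276 of height €2: ½ · (276 + 272) · 2 = €548.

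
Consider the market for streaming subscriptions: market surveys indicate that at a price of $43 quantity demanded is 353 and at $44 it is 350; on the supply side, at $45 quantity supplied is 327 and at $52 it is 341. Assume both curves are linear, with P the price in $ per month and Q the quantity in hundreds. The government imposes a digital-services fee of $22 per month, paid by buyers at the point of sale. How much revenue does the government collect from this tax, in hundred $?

Tax revenue = $6789.2 hundred.

Demand slope: (350 − 353)/(44 − 43) = -3, so Qd = 482 − 3P.
Supply slope: (341 − 327)/(52 − 45) = 2, so Qs = 2P + 237.
Before the tax: set 482 − 3P = 2P + 237 → P* = $49, Q* = 335.
With the tax collected from buyers, demand (in seller-price terms) shifts: Qd = 482 − 3(P + 22).
New equilibrium: buyers pay $57.8, suppliers receive $35.8, Q = 308.6. (Wedge: Pb − Ps = 22.)
Revenue = t · Q = 22 · 308.6 = $6789.2.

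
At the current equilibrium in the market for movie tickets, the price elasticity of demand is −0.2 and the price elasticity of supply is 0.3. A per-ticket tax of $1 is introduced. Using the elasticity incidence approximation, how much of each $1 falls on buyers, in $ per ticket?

Incidence ratio: buyers' share ≈ εs / (εs + |εd|) = 0.3 / (0.3 + 0.2) = 0.6.
So buyers bear ≈ 0.6 × $1 = $0.6; producers bear $0.4.

Buyers bear ≈ $0.6 per ticket.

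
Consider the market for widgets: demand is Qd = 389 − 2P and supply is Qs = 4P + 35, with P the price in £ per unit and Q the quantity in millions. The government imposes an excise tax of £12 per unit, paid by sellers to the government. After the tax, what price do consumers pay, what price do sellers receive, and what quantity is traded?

Before the tax: set 389 − 2P = 4P + 35 → P* = £59, Q* = 271.
With the tax collected from sellers, supply shifts: Qs = 4(P − 12) + 35.
Solving gives Q = 255 with consumers paying £67 and sellers receiving £55 (the £12 wedge).
The less price-elastic side of the market bears the larger share of a per-unit tax.

Consumers pay £67; sellers receive £55; quantity = 255.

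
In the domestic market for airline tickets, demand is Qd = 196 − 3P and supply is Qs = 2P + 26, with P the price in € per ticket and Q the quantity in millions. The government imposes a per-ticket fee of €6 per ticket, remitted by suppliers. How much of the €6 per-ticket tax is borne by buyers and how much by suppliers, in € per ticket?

Buyers bear €2.4 per ticket; suppliers bear €3.6 per ticket.

Without the tax, 196 − 3P = 2P + 26 gives 5P = 170, so P* = €34 and Q* = 94.
With the tax collected from suppliers, supply shifts: Qs = 2(P − 6) + 26.
Solving gives Q = 86.8 with buyers paying €36.4 and suppliers receiving €30.4 (the €6 wedge).
Burden on buyers: €2.4; on suppliers: €3.6. (They sum to €6.)
The less price-elastic side of the market bears the larger share of a per-unit tax.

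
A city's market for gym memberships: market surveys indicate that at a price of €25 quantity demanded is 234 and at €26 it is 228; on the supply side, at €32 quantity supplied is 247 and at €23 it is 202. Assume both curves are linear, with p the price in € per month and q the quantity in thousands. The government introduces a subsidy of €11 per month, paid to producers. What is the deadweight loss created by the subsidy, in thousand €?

Demand slope: (228 − 234)/(26 − 25) = -6, so qd = 384 − 6p.
Supply slope: (202 − 247)/(23 − 32) = 5, so qs = 5p + 87.
Before the subsidy: set 384 − 6p = 5p + 87 → p* = €27, q* = 222.
With a per-unit subsidy paid to producers, each receives p + 11 per unit sold, so supply becomes qs = 5(p + 11) + 87.
New equilibrium: buyers pay €22, producers receive €33, q = 252. (Wedge: pb − ps = −11.)
Quantity rises by |ΔQ| = |222 − 252| = 30.
DWL = ½ · t · |ΔQ| = ½ · 11 · 30 = €165.

Deadweight loss = €165 thousand.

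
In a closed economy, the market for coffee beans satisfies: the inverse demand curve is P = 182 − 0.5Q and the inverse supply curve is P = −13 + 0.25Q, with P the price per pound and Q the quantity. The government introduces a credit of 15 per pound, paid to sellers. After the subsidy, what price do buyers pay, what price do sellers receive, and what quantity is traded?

Rewrite in direct form: Qd = 364 − 2P and Qs = 4P + 52.
Without the subsidy, 364 − 2P = 4P + 52 gives 6P = 312, so P* = 52 and Q* = 260.
With a per-unit subsidy paid to sellers, each receives P + 15 per unit sold, so supply becomes Qs = 4(P + 15) + 52.
New equilibrium: buyers pay 42, sellers receive 57, Q = 280. (Wedge: Pb − Ps = −15.)

Buyers pay 42; sellers receive 57; quantity = 280.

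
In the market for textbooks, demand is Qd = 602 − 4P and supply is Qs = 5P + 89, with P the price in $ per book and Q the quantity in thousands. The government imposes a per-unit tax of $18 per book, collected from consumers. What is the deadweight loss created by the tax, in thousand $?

Before the tax: set 602 − 4P = 5P + 89 → P* = $57, Q* = 374.
With the tax collected from consumers, demand (in seller-price terms) shifts: Qd = 602 − 4(P + 18).
New equilibrium: consumers pay $67, producers receive $49, Q = 334. (Wedge: Pb − Ps = 18.)
Quantity falls by |ΔQ| = |374 − 334| = 40.
DWL = ½ · t · |ΔQ| = ½ · 18 · 40 = $360.

Deadweight loss = $360 thousand.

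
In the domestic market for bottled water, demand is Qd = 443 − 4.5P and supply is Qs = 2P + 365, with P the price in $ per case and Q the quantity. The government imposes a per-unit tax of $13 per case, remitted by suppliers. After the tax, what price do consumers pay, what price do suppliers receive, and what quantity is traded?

Consumers pay $16; suppliers receive $3; quantity = 371.

Before the tax: set 443 − 4.5P = 2P + 365 → P* = $12, Q* = 389.
With the tax collected from suppliers, supply shifts: Qs = 2(P − 13) + 365.
New equilibrium: consumers pay $16, suppliers receive $3, Q = 371. (Wedge: Pb − Ps = 13.)
The less price-elastic side of the market bears the larger share of a per-unit tax.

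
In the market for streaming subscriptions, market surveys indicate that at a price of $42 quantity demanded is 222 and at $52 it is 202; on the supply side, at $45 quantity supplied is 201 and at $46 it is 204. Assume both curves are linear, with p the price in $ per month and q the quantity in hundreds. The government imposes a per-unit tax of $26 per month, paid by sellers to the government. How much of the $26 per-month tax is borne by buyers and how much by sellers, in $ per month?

Demand slope: (202 − 222)/(52 − 42) = -2, so qd = 306 − 2p.
Supply slope: (204 − 201)/(46 − 45) = 3, so qs = 3p + 66.
Without the tax, 306 − 2p = 3p + 66 gives 5p = 240, so p* = $48 and q* = 210.
With the tax collected from sellers, supply shifts: qs = 3(p − 26) + 66.
Solving gives q = 178.8 with buyers paying $63.6 and sellers receiving $37.6 (the $26 wedge).
Burden on buyers: $15.6; on sellers: $10.4. (They sum to $26.)
The less price-elastic side of the market bears the larger share of a per-unit tax.

Buyers bear $15.6 per month; sellers bear $10.4 per month.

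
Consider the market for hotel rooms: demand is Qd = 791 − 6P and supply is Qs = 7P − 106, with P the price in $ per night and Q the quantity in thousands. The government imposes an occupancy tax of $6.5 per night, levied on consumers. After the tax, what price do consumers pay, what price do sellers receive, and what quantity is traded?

Consumers pay $72.5; sellers receive $66; quantity = 356.

Before the tax: set 791 − 6P = 7P − 106 → P* = $69, Q* = 377.
With the tax collected from consumers, demand (in seller-price terms) shifts: Qd = 791 − 6(P + 6.5).
Solving gives Q = 356 with consumers paying $72.5 and sellers receiving $66 (the $6.5 wedge).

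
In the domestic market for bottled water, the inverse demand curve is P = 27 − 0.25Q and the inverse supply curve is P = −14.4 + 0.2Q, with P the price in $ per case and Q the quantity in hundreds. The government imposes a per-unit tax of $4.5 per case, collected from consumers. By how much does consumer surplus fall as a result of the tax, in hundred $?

Rewrite in direct form: Qd = 108 − 4P and Qs = 5P + 72.
Before the tax: set 108 − 4P = 5P + 72 → P* = $4, Q* = 92.
With the tax collected from consumers, demand (in seller-price terms) shifts: Qd = 108 − 4(P + 4.5).
New equilibrium: consumers pay $6.5, suppliers receive $2, Q = 82. (Wedge: Pb − Ps = 4.5.)
ΔCS is the trapezoid between Q = 82 and Q = 92 of height $2.5: ½ · (92 + 82) · 2.5 = $217.5.

Consumer surplus falls by $217.5 hundred.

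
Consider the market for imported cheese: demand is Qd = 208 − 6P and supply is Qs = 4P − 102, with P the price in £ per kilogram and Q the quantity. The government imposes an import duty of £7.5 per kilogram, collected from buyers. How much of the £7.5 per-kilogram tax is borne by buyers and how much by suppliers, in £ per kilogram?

Buyers bear £3 per kilogram; suppliers bear £4.5 per kilogram.

Before the tax: set 208 − 6P = 4P − 102 → P* = £31, Q* = 22.
With the tax collected from buyers, demand (in seller-price terms) shifts: Qd = 208 − 6(P + 7.5).
New equilibrium: buyers pay £34, suppliers receive £26.5, Q = 4. (Wedge: Pb − Ps = 7.5.)
Burden on buyers: £3; on suppliers: £4.5. (They sum to £7.5.)
The less price-elastic side of the market bears the larger share of a per-unit tax.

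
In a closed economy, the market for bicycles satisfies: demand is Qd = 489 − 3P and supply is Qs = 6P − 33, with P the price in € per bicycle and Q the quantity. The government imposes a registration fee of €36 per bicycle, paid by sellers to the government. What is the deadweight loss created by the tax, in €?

Without the tax, 489 − 3P = 6P − 33 gives 9P = 522, so P* = €58 and Q* = 315.
With the tax collected from sellers, supply shifts: Qs = 6(P − 36) − 33.
New equilibrium: consumers pay €82, sellers receive €46, Q = 243. (Wedge: Pb − Ps = 36.)
Quantity falls by |ΔQ| = |315 − 243| = 72.
DWL = ½ · t · |ΔQ| = ½ · 36 · 72 = €1296.

Deadweight loss = €1296.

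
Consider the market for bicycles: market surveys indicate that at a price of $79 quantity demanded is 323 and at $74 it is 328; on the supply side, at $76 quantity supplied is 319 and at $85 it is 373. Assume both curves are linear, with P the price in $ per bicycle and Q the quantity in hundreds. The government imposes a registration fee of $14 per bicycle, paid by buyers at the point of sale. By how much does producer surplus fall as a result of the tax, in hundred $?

Demand slope: (328 − 323)/(74 − 79) = -1, so Qd = 402 − P.
Supply slope: (373 − 319)/(85 − 76) = 6, so Qs = 6P − 137.
Without the tax, 402 − P = 6P − 137 gives 7P = 539, so P* = $77 and Q* = 325.
With the tax collected from buyers, demand (in seller-price terms) shifts: Qd = 402 − (P + 14).
Solving gives Q = 313 with buyers paying $89 and suppliers receiving $75 (the $14 wedge).
ΔPS is the trapezoid between Q = 313 and Q = 325 of height $2: ½ · (325 + 313) · 2 = $638.

Producer surplus falls by $638 hundred.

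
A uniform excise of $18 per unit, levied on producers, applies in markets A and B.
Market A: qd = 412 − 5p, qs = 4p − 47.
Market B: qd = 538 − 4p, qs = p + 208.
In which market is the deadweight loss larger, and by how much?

Market A: pre-tax p* = $51, q* = 157; post-tax q = 117; deadweight loss = $360.
Market B: pre-tax p* = $66, q* = 274; post-tax q = 259.6; deadweight loss = $129.6.
Difference: $360 vs $129.6 → market A is larger by $230.4.

Market A, by $230.4.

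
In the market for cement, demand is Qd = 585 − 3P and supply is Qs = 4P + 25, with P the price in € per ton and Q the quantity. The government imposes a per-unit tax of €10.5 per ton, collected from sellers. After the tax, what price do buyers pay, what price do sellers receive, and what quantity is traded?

Buyers pay €86; sellers receive €75.5; quantity = 327.

Before the tax: set 585 − 3P = 4P + 25 → P* = €80, Q* = 345.
With the tax collected from sellers, supply shifts: Qs = 4(P − 10.5) + 25.
Solving gives Q = 327 with buyers paying €86 and sellers receiving €75.5 (the €10.5 wedge).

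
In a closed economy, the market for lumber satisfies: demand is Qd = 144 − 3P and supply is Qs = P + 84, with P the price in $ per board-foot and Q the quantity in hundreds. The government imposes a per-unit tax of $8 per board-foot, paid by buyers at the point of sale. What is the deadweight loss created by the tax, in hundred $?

Before the tax: set 144 − 3P = P + 84 → P* = $15, Q* = 99.
With the tax collected from buyers, demand (in seller-price terms) shifts: Qd = 144 − 3(P + 8).
Solving gives Q = 93 with buyers paying $17 and sellers receiving $9 (the $8 wedge).
Quantity falls by |ΔQ| = |99 − 93| = 6.
DWL = ½ · t · |ΔQ| = ½ · 8 · 6 = $24.

Deadweight loss = $24 hundred.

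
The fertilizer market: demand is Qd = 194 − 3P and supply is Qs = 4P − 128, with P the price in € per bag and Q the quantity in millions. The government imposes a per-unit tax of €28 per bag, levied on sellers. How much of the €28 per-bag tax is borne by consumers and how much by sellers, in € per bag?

Consumers bear €16 per bag; sellers bear €12 per bag.

Before the tax: set 194 − 3P = 4P − 128 → P* = €46, Q* = 56.
With the tax collected from sellers, supply shifts: Qs = 4(P − 28) − 128.
New equilibrium: consumers pay €62, sellers receive €34, Q = 8. (Wedge: Pb − Ps = 28.)
Burden on consumers: €16; on sellers: €12. (They sum to €28.)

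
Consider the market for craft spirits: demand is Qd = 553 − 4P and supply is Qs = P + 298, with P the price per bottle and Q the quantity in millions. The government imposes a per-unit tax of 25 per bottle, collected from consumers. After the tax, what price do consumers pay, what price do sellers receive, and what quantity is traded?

Before the tax: set 553 − 4P = P + 298 → P* = 51, Q* = 349.
With the tax collected from consumers, demand (in seller-price terms) shifts: Qd = 553 − 4(P + 25).
Solving gives Q = 329 with consumers paying 56 and sellers receiving 31 (the 25 wedge).
The less price-elastic side of the market bears the larger share of a per-unit tax.

Consumers pay 56; sellers receive 31; quantity = 329.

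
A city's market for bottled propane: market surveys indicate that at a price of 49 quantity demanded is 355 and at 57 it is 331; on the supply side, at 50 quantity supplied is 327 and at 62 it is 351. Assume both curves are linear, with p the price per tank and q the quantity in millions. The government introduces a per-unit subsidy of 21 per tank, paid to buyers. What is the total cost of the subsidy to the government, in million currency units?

Government outlay = 7606.2 million.

Demand slope: (331 − 355)/(57 − 49) = -3, so qd = 502 − 3p.
Supply slope: (351 − 327)/(62 − 50) = 2, so qs = 2p + 227.
Before the subsidy: set 502 − 3p = 2p + 227 → p* = 55, q* = 337.
With a per-unit subsidy paid to buyers, each effectively pays p − 21, so demand becomes qd = 502 − 3(p − 21).
New equilibrium: buyers pay 46.6, sellers receive 67.6, q = 362.2. (Wedge: pb − ps = −21.)
Outlay = t · Q = 21 · 362.2 = 7606.2.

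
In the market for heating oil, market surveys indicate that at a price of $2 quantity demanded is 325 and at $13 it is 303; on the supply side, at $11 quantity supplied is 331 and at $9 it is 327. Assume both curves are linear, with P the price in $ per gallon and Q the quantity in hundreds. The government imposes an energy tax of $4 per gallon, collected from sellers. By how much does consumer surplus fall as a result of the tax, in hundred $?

Consumer surplus falls by $634 hundred.

Demand slope: (303 − 325)/(13 − 2) = -2, so Qd = 329 − 2P.
Supply slope: (327 − 331)/(9 − 11) = 2, so Qs = 2P + 309.
Without the tax, 329 − 2P = 2P + 309 gives 4P = 20, so P* = $5 and Q* = 319.
With the tax collected from sellers, supply shifts: Qs = 2(P − 4) + 309.
Solving gives Q = 315 with buyers paying $7 and sellers receiving $3 (the $4 wedge).
ΔCS is the trapezoid between Q = 315 and Q = 319 of height $2: ½ · (319 + 315) · 2 = $634.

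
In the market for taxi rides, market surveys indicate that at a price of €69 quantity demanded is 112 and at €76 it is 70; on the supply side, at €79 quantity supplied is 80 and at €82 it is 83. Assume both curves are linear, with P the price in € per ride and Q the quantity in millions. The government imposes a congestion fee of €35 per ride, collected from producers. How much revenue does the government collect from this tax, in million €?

Demand slope: (70 − 112)/(76 − 69) = -6, so Qd = 526 − 6P.
Supply slope: (83 − 80)/(82 − 79) = 1, so Qs = P + 1.
Before the tax: set 526 − 6P = P + 1 → P* = €75, Q* = 76.
With the tax collected from producers, supply shifts: Qs = (P − 35) + 1.
New equilibrium: consumers pay €80, producers receive €45, Q = 46. (Wedge: Pb − Ps = 35.)
Revenue = t · Q = 35 · 46 = €1610.

Tax revenue = €1610 million.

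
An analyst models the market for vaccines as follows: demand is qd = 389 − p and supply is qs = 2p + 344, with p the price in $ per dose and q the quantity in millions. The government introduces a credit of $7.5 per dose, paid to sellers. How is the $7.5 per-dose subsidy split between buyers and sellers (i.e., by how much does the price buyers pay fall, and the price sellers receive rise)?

Without the subsidy, 389 − p = 2p + 344 gives 3p = 45, so p* = $15 and q* = 374.
With a per-unit subsidy paid to sellers, each receives p + 7.5 per unit sold, so supply becomes qs = 2(p + 7.5) + 344.
New equilibrium: buyers pay $10, sellers receive $17.5, q = 379. (Wedge: pb − ps = −7.5.)
Gain to buyers: $5; to sellers: $2.5. (They sum to $7.5.)

Buyers gain $5 per dose; sellers gain $2.5 per dose.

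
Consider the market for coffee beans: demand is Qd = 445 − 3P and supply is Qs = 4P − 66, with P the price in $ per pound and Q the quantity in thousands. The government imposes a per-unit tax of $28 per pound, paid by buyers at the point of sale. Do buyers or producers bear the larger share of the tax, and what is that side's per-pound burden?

Without the tax, 445 − 3P = 4P − 66 gives 7P = 511, so P* = $73 and Q* = 226.
With the tax collected from buyers, demand (in seller-price terms) shifts: Qd = 445 − 3(P + 28).
New equilibrium: buyers pay $89, producers receive $61, Q = 178. (Wedge: Pb − Ps = 28.)
Per-pound burden: buyers $16, producers $12.
Buyers take the larger share because demand is less price-elastic here (demand slope 3 vs supply slope 4).
The less price-elastic side of the market bears the larger share of a per-unit tax.

Buyers bear the larger share: $16 per pound.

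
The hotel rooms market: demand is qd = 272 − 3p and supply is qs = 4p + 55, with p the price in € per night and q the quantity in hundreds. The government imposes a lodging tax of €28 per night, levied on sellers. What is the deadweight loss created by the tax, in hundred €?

Before the tax: set 272 − 3p = 4p + 55 → p* = €31, q* = 179.
With the tax collected from sellers, supply shifts: qs = 4(p − 28) + 55.
New equilibrium: buyers pay €47, sellers receive €19, q = 131. (Wedge: pb − ps = 28.)
Quantity falls by |ΔQ| = |179 − 131| = 48.
DWL = ½ · t · |ΔQ| = ½ · 28 · 48 = €672.

Deadweight loss = €672 hundred.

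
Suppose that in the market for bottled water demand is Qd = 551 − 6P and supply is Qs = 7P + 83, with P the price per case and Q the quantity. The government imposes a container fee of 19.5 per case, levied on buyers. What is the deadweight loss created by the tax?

Without the tax, 551 − 6P = 7P + 83 gives 13P = 468, so P* = 36 and Q* = 335.
With the tax collected from buyers, demand (in seller-price terms) shifts: Qd = 551 − 6(P + 19.5).
New equilibrium: buyers pay 46.5, sellers receive 27, Q = 272. (Wedge: Pb − Ps = 19.5.)
Quantity falls by |ΔQ| = |335 − 272| = 63.
DWL = ½ · t · |ΔQ| = ½ · 19.5 · 63 = 614.25.

Deadweight loss = 614.25.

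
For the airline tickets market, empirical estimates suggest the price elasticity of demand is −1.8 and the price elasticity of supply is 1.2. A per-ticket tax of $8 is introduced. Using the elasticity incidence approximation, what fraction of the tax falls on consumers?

Incidence ratio: consumers' share ≈ εs / (εs + |εd|) = 1.2 / (1.2 + 1.8) = 0.4.
Supply is the less elastic side, so consumers bear the smaller share.

Consumers' share ≈ 0.4.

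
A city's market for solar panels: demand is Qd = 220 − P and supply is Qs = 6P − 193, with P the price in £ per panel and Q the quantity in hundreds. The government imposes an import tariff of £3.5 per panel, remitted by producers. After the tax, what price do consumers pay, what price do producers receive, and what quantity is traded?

Before the tax: set 220 − P = 6P − 193 → P* = £59, Q* = 161.
With the tax collected from producers, supply shifts: Qs = 6(P − 3.5) − 193.
New equilibrium: consumers pay £62, producers receive £58.5, Q = 158. (Wedge: Pb − Ps = 3.5.)

Consumers pay £62; producers receive £58.5; quantity = 158.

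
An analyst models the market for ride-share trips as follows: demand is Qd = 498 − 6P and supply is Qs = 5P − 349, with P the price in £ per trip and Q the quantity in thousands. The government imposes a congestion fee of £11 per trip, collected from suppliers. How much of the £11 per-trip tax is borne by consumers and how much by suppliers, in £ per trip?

Consumers bear £5 per trip; suppliers bear £6 per trip.

Without the tax, 498 − 6P = 5P − 349 gives 11P = 847, so P* = £77 and Q* = 36.
With the tax collected from suppliers, supply shifts: Qs = 5(P − 11) − 349.
New equilibrium: consumers pay £82, suppliers receive £71, Q = 6. (Wedge: Pb − Ps = 11.)
Burden on consumers: £5; on suppliers: £6. (They sum to £11.)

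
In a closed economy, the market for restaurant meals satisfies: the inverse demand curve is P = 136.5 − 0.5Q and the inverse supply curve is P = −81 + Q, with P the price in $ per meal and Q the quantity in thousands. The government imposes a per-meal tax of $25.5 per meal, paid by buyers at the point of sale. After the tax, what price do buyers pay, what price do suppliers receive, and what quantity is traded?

Buyers pay $72.5; suppliers receive $47; quantity = 128.

Inverting to Q(P) form: Qd = 273 − 2P; Qs = P + 81.
Before the tax: set 273 − 2P = P + 81 → P* = $64, Q* = 145.
With the tax collected from buyers, demand (in seller-price terms) shifts: Qd = 273 − 2(P + 25.5).
Solving gives Q = 128 with buyers paying $72.5 and suppliers receiving $47 (the $25.5 wedge).
The less price-elastic side of the market bears the larger share of a per-unit tax.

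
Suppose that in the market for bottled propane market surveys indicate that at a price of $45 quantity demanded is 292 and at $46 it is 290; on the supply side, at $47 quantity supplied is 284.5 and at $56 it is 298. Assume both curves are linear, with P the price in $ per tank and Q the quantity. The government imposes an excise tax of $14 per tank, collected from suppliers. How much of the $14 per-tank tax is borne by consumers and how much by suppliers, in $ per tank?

Consumers bear $6 per tank; suppliers bear $8 per tank.

Demand slope: (290 − 292)/(46 − 45) = -2, so Qd = 382 − 2P.
Supply slope: (298 − 284.5)/(56 − 47) = 1.5, so Qs = 1.5P + 214.
Without the tax, 382 − 2P = 1.5P + 214 gives 3.5P = 168, so P* = $48 and Q* = 286.
With the tax collected from suppliers, supply shifts: Qs = 1.5(P − 14) + 214.
Solving gives Q = 274 with consumers paying $54 and suppliers receiving $40 (the $14 wedge).
Burden on consumers: $6; on suppliers: $8. (They sum to $14.)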